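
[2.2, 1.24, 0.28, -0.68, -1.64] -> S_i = 2.20 + -0.96*i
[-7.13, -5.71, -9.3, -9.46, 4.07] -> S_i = Random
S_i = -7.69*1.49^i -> [-7.69, -11.46, -17.07, -25.44, -37.9]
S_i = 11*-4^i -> [11, -44, 176, -704, 2816]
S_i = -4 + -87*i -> [-4, -91, -178, -265, -352]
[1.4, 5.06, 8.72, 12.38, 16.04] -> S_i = 1.40 + 3.66*i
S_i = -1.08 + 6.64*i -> [-1.08, 5.56, 12.2, 18.84, 25.48]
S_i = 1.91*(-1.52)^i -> [1.91, -2.9, 4.41, -6.71, 10.2]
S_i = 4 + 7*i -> [4, 11, 18, 25, 32]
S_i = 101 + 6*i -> [101, 107, 113, 119, 125]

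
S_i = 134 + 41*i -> [134, 175, 216, 257, 298]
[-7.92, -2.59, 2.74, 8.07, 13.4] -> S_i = -7.92 + 5.33*i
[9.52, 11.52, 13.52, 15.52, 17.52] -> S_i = 9.52 + 2.00*i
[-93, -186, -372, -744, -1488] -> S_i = -93*2^i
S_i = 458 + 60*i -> [458, 518, 578, 638, 698]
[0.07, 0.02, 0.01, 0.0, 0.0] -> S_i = 0.07*0.27^i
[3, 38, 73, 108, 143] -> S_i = 3 + 35*i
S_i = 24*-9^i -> [24, -216, 1944, -17496, 157464]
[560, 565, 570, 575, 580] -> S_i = 560 + 5*i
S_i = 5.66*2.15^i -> [5.66, 12.17, 26.16, 56.25, 120.94]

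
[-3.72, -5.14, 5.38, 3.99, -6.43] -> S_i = Random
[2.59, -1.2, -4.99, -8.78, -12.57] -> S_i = 2.59 + -3.79*i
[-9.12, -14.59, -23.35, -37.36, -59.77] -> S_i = -9.12*1.60^i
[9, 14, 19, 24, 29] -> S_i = 9 + 5*i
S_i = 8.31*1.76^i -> [8.31, 14.63, 25.74, 45.3, 79.74]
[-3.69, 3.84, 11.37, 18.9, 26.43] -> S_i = -3.69 + 7.53*i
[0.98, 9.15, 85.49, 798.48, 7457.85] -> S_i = 0.98*9.34^i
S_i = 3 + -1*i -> [3, 2, 1, 0, -1]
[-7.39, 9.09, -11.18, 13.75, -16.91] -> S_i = -7.39*(-1.23)^i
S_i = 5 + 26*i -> [5, 31, 57, 83, 109]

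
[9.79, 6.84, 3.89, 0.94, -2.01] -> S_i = 9.79 + -2.95*i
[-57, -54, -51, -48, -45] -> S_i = -57 + 3*i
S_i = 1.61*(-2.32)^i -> [1.61, -3.74, 8.67, -20.1, 46.64]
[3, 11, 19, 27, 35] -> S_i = 3 + 8*i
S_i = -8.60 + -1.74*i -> [-8.6, -10.34, -12.08, -13.82, -15.56]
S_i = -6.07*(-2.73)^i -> [-6.07, 16.57, -45.24, 123.5, -337.16]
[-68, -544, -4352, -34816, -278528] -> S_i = -68*8^i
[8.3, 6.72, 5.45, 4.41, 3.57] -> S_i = 8.30*0.81^i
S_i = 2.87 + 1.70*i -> [2.87, 4.57, 6.27, 7.97, 9.67]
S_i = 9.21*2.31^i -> [9.21, 21.28, 49.15, 113.53, 262.25]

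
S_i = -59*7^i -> [-59, -413, -2891, -20237, -141659]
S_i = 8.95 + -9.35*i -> [8.95, -0.4, -9.75, -19.1, -28.45]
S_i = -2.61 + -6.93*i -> [-2.61, -9.54, -16.47, -23.4, -30.33]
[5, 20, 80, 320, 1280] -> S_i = 5*4^i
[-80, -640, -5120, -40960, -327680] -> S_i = -80*8^i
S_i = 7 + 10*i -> [7, 17, 27, 37, 47]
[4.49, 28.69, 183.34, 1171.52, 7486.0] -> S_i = 4.49*6.39^i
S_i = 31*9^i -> [31, 279, 2511, 22599, 203391]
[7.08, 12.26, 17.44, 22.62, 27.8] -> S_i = 7.08 + 5.18*i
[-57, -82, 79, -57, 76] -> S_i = Random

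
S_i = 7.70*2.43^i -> [7.7, 18.71, 45.47, 110.49, 268.48]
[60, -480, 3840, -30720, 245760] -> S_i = 60*-8^i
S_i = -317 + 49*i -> [-317, -268, -219, -170, -121]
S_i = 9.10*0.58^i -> [9.1, 5.28, 3.06, 1.78, 1.03]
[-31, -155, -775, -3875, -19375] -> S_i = -31*5^i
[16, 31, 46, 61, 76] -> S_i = 16 + 15*i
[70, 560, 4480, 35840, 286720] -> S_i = 70*8^i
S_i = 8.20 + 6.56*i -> [8.2, 14.76, 21.32, 27.88, 34.44]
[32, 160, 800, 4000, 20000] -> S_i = 32*5^i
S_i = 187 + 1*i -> [187, 188, 189, 190, 191]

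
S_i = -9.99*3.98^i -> [-9.99, -39.76, -158.25, -629.82, -2506.67]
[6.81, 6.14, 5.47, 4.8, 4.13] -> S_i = 6.81 + -0.67*i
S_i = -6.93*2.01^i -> [-6.93, -13.93, -28.0, -56.28, -113.11]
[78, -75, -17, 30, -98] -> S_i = Random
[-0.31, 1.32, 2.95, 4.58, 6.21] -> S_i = -0.31 + 1.63*i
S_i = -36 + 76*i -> [-36, 40, 116, 192, 268]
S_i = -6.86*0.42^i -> [-6.86, -2.88, -1.21, -0.51, -0.21]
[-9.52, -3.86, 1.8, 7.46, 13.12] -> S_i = -9.52 + 5.66*i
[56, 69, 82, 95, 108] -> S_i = 56 + 13*i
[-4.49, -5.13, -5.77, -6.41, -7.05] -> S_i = -4.49 + -0.64*i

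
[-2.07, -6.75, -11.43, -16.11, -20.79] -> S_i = -2.07 + -4.68*i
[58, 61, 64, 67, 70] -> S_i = 58 + 3*i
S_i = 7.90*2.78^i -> [7.9, 21.96, 61.05, 169.73, 471.85]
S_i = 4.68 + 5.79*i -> [4.68, 10.47, 16.26, 22.05, 27.84]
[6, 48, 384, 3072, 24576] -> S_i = 6*8^i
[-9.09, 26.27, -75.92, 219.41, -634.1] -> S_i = -9.09*(-2.89)^i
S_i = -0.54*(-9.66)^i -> [-0.54, 5.22, -50.39, 486.77, -4702.21]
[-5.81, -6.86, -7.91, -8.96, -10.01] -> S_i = -5.81 + -1.05*i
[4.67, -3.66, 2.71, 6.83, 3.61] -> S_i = Random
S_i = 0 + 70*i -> [0, 70, 140, 210, 280]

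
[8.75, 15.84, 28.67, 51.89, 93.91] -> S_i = 8.75*1.81^i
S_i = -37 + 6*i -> [-37, -31, -25, -19, -13]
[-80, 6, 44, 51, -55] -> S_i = Random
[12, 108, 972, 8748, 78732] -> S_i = 12*9^i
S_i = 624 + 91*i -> [624, 715, 806, 897, 988]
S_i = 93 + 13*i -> [93, 106, 119, 132, 145]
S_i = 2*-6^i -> [2, -12, 72, -432, 2592]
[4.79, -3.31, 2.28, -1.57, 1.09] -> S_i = 4.79*(-0.69)^i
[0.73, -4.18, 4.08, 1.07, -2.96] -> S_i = Random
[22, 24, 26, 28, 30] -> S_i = 22 + 2*i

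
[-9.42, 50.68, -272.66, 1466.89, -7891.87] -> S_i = -9.42*(-5.38)^i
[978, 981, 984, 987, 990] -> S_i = 978 + 3*i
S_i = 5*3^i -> [5, 15, 45, 135, 405]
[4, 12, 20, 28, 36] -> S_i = 4 + 8*i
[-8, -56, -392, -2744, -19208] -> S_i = -8*7^i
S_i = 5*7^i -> [5, 35, 245, 1715, 12005]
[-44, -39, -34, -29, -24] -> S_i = -44 + 5*i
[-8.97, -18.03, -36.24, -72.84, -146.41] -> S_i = -8.97*2.01^i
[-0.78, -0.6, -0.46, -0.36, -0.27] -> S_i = -0.78*0.77^i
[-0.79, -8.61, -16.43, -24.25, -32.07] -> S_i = -0.79 + -7.82*i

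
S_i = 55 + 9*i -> [55, 64, 73, 82, 91]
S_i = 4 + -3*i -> [4, 1, -2, -5, -8]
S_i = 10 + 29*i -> [10, 39, 68, 97, 126]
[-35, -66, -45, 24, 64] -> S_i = Random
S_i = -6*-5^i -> [-6, 30, -150, 750, -3750]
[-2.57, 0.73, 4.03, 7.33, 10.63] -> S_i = -2.57 + 3.30*i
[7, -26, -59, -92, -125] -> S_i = 7 + -33*i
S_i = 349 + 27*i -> [349, 376, 403, 430, 457]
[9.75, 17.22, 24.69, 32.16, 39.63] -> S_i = 9.75 + 7.47*i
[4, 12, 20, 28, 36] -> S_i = 4 + 8*i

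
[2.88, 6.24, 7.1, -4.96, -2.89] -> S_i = Random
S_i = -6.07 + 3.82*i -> [-6.07, -2.25, 1.57, 5.39, 9.21]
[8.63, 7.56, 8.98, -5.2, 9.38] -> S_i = Random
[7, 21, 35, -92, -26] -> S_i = Random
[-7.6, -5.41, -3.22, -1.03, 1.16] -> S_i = -7.60 + 2.19*i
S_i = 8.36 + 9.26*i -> [8.36, 17.62, 26.88, 36.14, 45.4]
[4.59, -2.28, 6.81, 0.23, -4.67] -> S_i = Random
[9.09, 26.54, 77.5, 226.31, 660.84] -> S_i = 9.09*2.92^i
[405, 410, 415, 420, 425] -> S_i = 405 + 5*i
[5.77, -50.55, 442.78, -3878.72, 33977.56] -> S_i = 5.77*(-8.76)^i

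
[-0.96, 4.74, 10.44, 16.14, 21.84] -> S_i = -0.96 + 5.70*i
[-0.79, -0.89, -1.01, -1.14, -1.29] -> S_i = -0.79*1.13^i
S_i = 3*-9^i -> [3, -27, 243, -2187, 19683]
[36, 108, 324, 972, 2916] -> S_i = 36*3^i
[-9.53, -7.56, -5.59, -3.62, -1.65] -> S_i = -9.53 + 1.97*i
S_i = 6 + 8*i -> [6, 14, 22, 30, 38]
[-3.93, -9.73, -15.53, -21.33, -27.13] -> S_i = -3.93 + -5.80*i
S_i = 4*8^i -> [4, 32, 256, 2048, 16384]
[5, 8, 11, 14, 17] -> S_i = 5 + 3*i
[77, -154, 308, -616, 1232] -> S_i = 77*-2^i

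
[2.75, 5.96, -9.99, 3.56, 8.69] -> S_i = Random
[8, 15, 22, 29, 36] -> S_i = 8 + 7*i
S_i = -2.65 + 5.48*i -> [-2.65, 2.83, 8.31, 13.79, 19.27]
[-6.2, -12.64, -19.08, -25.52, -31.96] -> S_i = -6.20 + -6.44*i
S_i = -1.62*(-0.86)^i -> [-1.62, 1.39, -1.2, 1.03, -0.89]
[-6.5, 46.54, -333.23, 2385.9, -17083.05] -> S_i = -6.50*(-7.16)^i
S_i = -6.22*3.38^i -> [-6.22, -21.02, -71.06, -240.18, -811.82]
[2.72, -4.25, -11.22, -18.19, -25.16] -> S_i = 2.72 + -6.97*i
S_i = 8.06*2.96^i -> [8.06, 23.86, 70.62, 209.03, 618.73]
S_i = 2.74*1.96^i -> [2.74, 5.37, 10.53, 20.63, 40.44]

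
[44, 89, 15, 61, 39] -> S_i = Random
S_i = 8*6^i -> [8, 48, 288, 1728, 10368]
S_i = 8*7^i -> [8, 56, 392, 2744, 19208]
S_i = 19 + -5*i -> [19, 14, 9, 4, -1]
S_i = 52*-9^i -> [52, -468, 4212, -37908, 341172]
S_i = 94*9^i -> [94, 846, 7614, 68526, 616734]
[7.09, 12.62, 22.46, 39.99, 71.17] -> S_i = 7.09*1.78^i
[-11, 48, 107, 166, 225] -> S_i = -11 + 59*i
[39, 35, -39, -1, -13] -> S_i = Random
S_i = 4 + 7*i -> [4, 11, 18, 25, 32]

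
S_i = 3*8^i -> [3, 24, 192, 1536, 12288]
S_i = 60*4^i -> [60, 240, 960, 3840, 15360]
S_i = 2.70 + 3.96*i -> [2.7, 6.66, 10.62, 14.58, 18.54]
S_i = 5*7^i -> [5, 35, 245, 1715, 12005]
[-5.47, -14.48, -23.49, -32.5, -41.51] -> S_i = -5.47 + -9.01*i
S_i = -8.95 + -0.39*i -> [-8.95, -9.34, -9.73, -10.12, -10.51]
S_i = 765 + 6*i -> [765, 771, 777, 783, 789]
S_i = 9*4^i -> [9, 36, 144, 576, 2304]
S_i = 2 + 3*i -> [2, 5, 8, 11, 14]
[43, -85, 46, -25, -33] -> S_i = Random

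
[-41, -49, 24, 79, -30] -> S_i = Random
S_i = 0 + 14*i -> [0, 14, 28, 42, 56]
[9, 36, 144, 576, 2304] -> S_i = 9*4^i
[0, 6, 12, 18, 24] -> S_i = 0 + 6*i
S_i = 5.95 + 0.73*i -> [5.95, 6.68, 7.41, 8.14, 8.87]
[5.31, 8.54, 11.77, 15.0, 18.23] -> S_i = 5.31 + 3.23*i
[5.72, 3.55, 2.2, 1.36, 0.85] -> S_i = 5.72*0.62^i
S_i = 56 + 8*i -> [56, 64, 72, 80, 88]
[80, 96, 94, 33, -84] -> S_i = Random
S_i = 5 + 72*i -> [5, 77, 149, 221, 293]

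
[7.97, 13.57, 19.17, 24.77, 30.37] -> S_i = 7.97 + 5.60*i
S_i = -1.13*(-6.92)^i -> [-1.13, 7.82, -54.11, 374.45, -2591.21]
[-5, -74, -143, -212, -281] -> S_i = -5 + -69*i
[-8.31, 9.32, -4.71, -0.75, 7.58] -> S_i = Random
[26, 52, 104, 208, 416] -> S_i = 26*2^i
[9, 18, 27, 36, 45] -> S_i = 9 + 9*i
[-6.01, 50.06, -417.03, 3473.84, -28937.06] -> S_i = -6.01*(-8.33)^i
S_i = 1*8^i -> [1, 8, 64, 512, 4096]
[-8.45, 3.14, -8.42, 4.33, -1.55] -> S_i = Random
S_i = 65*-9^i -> [65, -585, 5265, -47385, 426465]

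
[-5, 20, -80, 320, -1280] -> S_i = -5*-4^i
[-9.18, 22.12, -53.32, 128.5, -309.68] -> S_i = -9.18*(-2.41)^i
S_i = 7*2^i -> [7, 14, 28, 56, 112]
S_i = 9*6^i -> [9, 54, 324, 1944, 11664]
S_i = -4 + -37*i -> [-4, -41, -78, -115, -152]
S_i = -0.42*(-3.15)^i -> [-0.42, 1.32, -4.17, 13.13, -41.35]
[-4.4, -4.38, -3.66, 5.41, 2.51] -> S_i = Random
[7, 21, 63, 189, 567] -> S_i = 7*3^i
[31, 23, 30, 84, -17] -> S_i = Random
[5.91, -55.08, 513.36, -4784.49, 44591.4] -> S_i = 5.91*(-9.32)^i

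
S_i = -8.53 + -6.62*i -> [-8.53, -15.15, -21.77, -28.39, -35.01]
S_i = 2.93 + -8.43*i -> [2.93, -5.5, -13.93, -22.36, -30.79]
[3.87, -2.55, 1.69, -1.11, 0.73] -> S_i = 3.87*(-0.66)^i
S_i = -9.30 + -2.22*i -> [-9.3, -11.52, -13.74, -15.96, -18.18]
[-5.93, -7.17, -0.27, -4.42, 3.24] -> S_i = Random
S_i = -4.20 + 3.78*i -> [-4.2, -0.42, 3.36, 7.14, 10.92]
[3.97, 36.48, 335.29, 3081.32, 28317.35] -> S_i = 3.97*9.19^i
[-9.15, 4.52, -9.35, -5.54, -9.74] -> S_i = Random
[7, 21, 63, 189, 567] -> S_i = 7*3^i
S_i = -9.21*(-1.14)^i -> [-9.21, 10.5, -11.97, 13.65, -15.56]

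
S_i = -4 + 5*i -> [-4, 1, 6, 11, 16]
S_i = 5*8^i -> [5, 40, 320, 2560, 20480]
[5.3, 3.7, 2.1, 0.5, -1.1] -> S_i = 5.30 + -1.60*i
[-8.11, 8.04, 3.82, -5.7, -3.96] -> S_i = Random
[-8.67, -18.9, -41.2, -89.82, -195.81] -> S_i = -8.67*2.18^i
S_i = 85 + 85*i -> [85, 170, 255, 340, 425]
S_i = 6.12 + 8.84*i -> [6.12, 14.96, 23.8, 32.64, 41.48]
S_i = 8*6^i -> [8, 48, 288, 1728, 10368]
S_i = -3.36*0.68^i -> [-3.36, -2.28, -1.55, -1.06, -0.72]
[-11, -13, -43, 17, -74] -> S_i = Random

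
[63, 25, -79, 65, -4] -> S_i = Random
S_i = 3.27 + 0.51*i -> [3.27, 3.78, 4.29, 4.8, 5.31]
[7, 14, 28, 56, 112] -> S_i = 7*2^i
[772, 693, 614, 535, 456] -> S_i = 772 + -79*i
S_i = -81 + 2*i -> [-81, -79, -77, -75, -73]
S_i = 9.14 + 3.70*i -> [9.14, 12.84, 16.54, 20.24, 23.94]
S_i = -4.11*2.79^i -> [-4.11, -11.47, -31.99, -89.26, -249.03]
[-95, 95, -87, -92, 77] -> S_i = Random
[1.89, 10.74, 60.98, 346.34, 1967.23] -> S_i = 1.89*5.68^i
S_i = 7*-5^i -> [7, -35, 175, -875, 4375]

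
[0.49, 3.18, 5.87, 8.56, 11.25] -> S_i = 0.49 + 2.69*i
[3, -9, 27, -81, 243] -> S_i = 3*-3^i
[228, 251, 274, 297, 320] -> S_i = 228 + 23*i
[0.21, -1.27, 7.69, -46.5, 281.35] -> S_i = 0.21*(-6.05)^i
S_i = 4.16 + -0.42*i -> [4.16, 3.74, 3.32, 2.9, 2.48]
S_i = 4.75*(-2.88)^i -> [4.75, -13.68, 39.4, -113.47, 326.79]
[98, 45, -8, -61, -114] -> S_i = 98 + -53*i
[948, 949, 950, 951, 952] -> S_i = 948 + 1*i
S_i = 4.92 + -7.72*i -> [4.92, -2.8, -10.52, -18.24, -25.96]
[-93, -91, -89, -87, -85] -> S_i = -93 + 2*i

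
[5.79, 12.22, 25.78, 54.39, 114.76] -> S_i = 5.79*2.11^i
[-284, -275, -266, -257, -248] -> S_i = -284 + 9*i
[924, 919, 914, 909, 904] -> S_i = 924 + -5*i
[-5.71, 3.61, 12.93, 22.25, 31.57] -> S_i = -5.71 + 9.32*i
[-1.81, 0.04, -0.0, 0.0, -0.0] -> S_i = -1.81*(-0.02)^i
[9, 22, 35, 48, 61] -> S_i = 9 + 13*i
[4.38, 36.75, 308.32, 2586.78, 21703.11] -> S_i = 4.38*8.39^i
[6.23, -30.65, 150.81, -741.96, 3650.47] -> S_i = 6.23*(-4.92)^i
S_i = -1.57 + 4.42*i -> [-1.57, 2.85, 7.27, 11.69, 16.11]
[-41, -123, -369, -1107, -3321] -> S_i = -41*3^i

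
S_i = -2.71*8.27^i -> [-2.71, -22.41, -185.34, -1532.8, -12676.27]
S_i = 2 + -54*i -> [2, -52, -106, -160, -214]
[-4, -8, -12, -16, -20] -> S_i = -4 + -4*i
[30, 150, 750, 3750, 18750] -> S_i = 30*5^i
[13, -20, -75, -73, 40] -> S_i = Random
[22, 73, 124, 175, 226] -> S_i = 22 + 51*i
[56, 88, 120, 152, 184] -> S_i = 56 + 32*i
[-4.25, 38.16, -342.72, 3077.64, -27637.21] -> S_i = -4.25*(-8.98)^i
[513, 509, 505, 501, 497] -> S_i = 513 + -4*i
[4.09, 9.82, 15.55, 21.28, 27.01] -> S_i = 4.09 + 5.73*i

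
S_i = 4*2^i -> [4, 8, 16, 32, 64]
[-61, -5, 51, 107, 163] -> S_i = -61 + 56*i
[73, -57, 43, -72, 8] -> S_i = Random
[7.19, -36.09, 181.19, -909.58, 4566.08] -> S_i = 7.19*(-5.02)^i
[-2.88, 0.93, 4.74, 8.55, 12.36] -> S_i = -2.88 + 3.81*i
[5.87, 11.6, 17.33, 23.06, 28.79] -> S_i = 5.87 + 5.73*i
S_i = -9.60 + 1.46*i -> [-9.6, -8.14, -6.68, -5.22, -3.76]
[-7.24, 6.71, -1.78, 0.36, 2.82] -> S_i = Random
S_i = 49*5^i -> [49, 245, 1225, 6125, 30625]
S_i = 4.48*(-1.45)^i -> [4.48, -6.5, 9.42, -13.66, 19.8]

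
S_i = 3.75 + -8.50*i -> [3.75, -4.75, -13.25, -21.75, -30.25]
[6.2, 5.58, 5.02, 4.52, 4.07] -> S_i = 6.20*0.90^i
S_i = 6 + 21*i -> [6, 27, 48, 69, 90]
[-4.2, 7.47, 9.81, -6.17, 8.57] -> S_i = Random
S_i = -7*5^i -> [-7, -35, -175, -875, -4375]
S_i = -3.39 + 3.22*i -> [-3.39, -0.17, 3.05, 6.27, 9.49]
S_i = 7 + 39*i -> [7, 46, 85, 124, 163]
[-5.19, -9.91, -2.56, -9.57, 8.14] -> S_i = Random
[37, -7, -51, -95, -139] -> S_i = 37 + -44*i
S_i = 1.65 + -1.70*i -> [1.65, -0.05, -1.75, -3.45, -5.15]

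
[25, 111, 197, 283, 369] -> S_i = 25 + 86*i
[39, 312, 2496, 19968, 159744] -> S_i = 39*8^i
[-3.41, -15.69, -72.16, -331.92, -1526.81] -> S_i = -3.41*4.60^i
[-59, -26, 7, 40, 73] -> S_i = -59 + 33*i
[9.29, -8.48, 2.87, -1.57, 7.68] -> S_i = Random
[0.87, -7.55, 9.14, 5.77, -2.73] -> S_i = Random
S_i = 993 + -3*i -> [993, 990, 987, 984, 981]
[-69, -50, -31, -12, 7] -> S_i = -69 + 19*i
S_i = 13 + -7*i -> [13, 6, -1, -8, -15]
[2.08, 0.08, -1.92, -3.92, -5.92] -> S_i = 2.08 + -2.00*i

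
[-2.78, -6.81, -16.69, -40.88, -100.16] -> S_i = -2.78*2.45^i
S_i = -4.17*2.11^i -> [-4.17, -8.8, -18.57, -39.17, -82.65]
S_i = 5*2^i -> [5, 10, 20, 40, 80]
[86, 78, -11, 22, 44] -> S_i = Random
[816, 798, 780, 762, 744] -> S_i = 816 + -18*i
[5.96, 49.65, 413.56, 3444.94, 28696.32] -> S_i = 5.96*8.33^i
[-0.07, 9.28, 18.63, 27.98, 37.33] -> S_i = -0.07 + 9.35*i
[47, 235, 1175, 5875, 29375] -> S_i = 47*5^i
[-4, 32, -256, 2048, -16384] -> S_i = -4*-8^i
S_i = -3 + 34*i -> [-3, 31, 65, 99, 133]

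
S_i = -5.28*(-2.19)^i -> [-5.28, 11.56, -25.32, 55.46, -121.45]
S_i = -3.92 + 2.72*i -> [-3.92, -1.2, 1.52, 4.24, 6.96]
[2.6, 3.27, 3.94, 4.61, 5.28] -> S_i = 2.60 + 0.67*i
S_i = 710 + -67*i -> [710, 643, 576, 509, 442]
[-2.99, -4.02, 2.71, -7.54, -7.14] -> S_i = Random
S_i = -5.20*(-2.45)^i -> [-5.2, 12.74, -31.21, 76.47, -187.36]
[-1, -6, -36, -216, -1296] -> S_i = -1*6^i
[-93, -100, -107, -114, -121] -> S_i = -93 + -7*i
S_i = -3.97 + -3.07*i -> [-3.97, -7.04, -10.11, -13.18, -16.25]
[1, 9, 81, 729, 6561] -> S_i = 1*9^i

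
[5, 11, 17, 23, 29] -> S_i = 5 + 6*i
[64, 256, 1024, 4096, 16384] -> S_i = 64*4^i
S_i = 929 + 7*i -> [929, 936, 943, 950, 957]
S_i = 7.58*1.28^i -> [7.58, 9.7, 12.42, 15.9, 20.35]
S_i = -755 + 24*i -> [-755, -731, -707, -683, -659]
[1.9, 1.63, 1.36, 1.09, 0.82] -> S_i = 1.90 + -0.27*i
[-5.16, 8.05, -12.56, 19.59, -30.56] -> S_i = -5.16*(-1.56)^i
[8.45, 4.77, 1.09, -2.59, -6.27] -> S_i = 8.45 + -3.68*i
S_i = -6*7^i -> [-6, -42, -294, -2058, -14406]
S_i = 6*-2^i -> [6, -12, 24, -48, 96]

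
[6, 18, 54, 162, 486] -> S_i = 6*3^i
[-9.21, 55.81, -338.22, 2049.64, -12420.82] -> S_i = -9.21*(-6.06)^i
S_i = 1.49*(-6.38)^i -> [1.49, -9.51, 60.65, -386.94, 2468.7]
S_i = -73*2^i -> [-73, -146, -292, -584, -1168]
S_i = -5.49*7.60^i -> [-5.49, -41.72, -317.1, -2409.98, -18315.83]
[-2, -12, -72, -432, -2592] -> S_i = -2*6^i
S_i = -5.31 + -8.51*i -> [-5.31, -13.82, -22.33, -30.84, -39.35]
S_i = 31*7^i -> [31, 217, 1519, 10633, 74431]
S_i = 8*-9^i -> [8, -72, 648, -5832, 52488]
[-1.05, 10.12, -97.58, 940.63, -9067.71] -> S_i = -1.05*(-9.64)^i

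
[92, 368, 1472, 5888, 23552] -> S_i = 92*4^i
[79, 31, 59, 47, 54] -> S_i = Random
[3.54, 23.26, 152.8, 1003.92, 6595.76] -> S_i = 3.54*6.57^i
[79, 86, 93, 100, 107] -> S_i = 79 + 7*i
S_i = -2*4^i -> [-2, -8, -32, -128, -512]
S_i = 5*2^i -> [5, 10, 20, 40, 80]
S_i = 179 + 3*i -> [179, 182, 185, 188, 191]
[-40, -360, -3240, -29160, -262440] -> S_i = -40*9^i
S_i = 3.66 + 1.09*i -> [3.66, 4.75, 5.84, 6.93, 8.02]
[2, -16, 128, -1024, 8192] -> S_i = 2*-8^i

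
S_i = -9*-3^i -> [-9, 27, -81, 243, -729]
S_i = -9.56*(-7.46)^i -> [-9.56, 71.32, -532.03, 3968.94, -29608.28]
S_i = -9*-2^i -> [-9, 18, -36, 72, -144]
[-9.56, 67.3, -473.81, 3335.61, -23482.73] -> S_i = -9.56*(-7.04)^i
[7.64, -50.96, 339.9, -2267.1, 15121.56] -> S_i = 7.64*(-6.67)^i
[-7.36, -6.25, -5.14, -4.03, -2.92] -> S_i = -7.36 + 1.11*i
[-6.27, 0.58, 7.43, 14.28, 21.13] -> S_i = -6.27 + 6.85*i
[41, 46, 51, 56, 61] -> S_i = 41 + 5*i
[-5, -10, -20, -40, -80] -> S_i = -5*2^i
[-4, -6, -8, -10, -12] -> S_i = -4 + -2*i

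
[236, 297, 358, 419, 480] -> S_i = 236 + 61*i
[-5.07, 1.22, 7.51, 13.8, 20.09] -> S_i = -5.07 + 6.29*i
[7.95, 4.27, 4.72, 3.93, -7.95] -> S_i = Random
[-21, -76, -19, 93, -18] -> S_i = Random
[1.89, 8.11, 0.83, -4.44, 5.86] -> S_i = Random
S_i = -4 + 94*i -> [-4, 90, 184, 278, 372]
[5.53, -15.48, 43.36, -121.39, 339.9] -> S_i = 5.53*(-2.80)^i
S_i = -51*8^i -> [-51, -408, -3264, -26112, -208896]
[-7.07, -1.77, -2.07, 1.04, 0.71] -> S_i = Random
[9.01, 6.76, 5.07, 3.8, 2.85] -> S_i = 9.01*0.75^i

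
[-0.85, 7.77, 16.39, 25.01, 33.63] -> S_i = -0.85 + 8.62*i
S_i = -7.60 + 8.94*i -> [-7.6, 1.34, 10.28, 19.22, 28.16]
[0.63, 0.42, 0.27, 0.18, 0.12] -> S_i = 0.63*0.66^i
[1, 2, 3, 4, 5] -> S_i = 1 + 1*i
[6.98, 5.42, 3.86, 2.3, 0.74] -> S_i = 6.98 + -1.56*i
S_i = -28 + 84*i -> [-28, 56, 140, 224, 308]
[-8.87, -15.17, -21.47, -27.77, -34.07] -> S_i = -8.87 + -6.30*i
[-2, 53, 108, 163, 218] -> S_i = -2 + 55*i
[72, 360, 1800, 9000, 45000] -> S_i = 72*5^i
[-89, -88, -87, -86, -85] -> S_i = -89 + 1*i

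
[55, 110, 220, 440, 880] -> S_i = 55*2^i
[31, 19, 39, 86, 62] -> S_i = Random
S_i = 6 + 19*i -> [6, 25, 44, 63, 82]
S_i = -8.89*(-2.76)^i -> [-8.89, 24.54, -67.72, 186.91, -515.87]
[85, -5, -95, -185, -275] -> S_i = 85 + -90*i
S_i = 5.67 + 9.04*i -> [5.67, 14.71, 23.75, 32.79, 41.83]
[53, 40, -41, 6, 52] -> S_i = Random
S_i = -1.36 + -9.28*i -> [-1.36, -10.64, -19.92, -29.2, -38.48]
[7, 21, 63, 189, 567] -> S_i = 7*3^i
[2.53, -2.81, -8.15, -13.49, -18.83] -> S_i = 2.53 + -5.34*i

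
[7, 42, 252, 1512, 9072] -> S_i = 7*6^i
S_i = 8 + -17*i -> [8, -9, -26, -43, -60]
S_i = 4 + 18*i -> [4, 22, 40, 58, 76]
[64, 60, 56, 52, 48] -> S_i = 64 + -4*i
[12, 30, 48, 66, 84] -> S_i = 12 + 18*i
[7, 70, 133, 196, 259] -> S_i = 7 + 63*i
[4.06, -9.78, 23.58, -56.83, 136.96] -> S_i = 4.06*(-2.41)^i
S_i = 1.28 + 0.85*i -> [1.28, 2.13, 2.98, 3.83, 4.68]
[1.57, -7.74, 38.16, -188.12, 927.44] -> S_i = 1.57*(-4.93)^i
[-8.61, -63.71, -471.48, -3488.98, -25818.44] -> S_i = -8.61*7.40^i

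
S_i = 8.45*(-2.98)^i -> [8.45, -25.18, 75.04, -223.62, 666.38]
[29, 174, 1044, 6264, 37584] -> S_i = 29*6^i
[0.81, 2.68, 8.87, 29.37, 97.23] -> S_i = 0.81*3.31^i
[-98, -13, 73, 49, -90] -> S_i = Random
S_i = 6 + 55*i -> [6, 61, 116, 171, 226]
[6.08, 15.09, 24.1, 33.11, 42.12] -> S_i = 6.08 + 9.01*i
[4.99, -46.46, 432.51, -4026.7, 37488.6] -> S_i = 4.99*(-9.31)^i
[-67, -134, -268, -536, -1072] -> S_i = -67*2^i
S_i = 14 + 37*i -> [14, 51, 88, 125, 162]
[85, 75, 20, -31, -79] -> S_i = Random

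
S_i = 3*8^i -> [3, 24, 192, 1536, 12288]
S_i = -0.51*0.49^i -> [-0.51, -0.25, -0.12, -0.06, -0.03]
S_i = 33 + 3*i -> [33, 36, 39, 42, 45]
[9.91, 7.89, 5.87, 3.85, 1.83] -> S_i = 9.91 + -2.02*i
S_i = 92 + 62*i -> [92, 154, 216, 278, 340]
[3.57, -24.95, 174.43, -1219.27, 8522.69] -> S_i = 3.57*(-6.99)^i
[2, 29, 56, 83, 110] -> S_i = 2 + 27*i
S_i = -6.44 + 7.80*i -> [-6.44, 1.36, 9.16, 16.96, 24.76]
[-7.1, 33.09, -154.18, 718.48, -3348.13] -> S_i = -7.10*(-4.66)^i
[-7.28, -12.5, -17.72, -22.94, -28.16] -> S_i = -7.28 + -5.22*i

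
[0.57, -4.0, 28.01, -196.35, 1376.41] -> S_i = 0.57*(-7.01)^i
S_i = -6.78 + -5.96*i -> [-6.78, -12.74, -18.7, -24.66, -30.62]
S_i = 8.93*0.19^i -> [8.93, 1.7, 0.32, 0.06, 0.01]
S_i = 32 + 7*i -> [32, 39, 46, 53, 60]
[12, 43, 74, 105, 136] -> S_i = 12 + 31*i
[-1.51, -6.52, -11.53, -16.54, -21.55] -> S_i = -1.51 + -5.01*i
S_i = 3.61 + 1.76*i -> [3.61, 5.37, 7.13, 8.89, 10.65]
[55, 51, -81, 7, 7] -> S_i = Random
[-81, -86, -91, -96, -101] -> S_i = -81 + -5*i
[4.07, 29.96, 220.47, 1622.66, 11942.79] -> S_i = 4.07*7.36^i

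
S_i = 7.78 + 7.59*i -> [7.78, 15.37, 22.96, 30.55, 38.14]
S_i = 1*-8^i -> [1, -8, 64, -512, 4096]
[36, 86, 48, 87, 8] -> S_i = Random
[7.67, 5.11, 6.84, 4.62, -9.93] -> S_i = Random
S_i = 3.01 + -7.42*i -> [3.01, -4.41, -11.83, -19.25, -26.67]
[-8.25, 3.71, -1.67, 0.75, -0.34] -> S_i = -8.25*(-0.45)^i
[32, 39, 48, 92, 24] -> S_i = Random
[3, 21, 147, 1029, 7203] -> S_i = 3*7^i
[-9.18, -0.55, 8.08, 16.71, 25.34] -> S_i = -9.18 + 8.63*i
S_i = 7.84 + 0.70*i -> [7.84, 8.54, 9.24, 9.94, 10.64]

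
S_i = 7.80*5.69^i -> [7.8, 44.38, 252.53, 1436.92, 8176.05]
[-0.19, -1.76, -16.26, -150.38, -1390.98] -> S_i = -0.19*9.25^i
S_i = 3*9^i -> [3, 27, 243, 2187, 19683]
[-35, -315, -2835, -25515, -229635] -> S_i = -35*9^i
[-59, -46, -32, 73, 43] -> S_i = Random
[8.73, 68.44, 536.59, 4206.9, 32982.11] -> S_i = 8.73*7.84^i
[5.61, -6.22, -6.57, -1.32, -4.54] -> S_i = Random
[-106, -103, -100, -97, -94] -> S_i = -106 + 3*i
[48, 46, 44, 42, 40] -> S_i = 48 + -2*i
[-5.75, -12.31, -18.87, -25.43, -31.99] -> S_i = -5.75 + -6.56*i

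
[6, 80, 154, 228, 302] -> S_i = 6 + 74*i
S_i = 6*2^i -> [6, 12, 24, 48, 96]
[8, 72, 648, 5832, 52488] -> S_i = 8*9^i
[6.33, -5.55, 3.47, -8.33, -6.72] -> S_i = Random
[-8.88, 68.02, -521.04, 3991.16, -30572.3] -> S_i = -8.88*(-7.66)^i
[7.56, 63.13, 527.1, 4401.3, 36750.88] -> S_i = 7.56*8.35^i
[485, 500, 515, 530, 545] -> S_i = 485 + 15*i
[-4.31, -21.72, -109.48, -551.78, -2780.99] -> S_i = -4.31*5.04^i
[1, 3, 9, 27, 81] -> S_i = 1*3^i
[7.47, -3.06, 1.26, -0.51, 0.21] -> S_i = 7.47*(-0.41)^i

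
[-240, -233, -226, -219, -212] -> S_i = -240 + 7*i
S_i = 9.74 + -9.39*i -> [9.74, 0.35, -9.04, -18.43, -27.82]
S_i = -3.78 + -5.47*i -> [-3.78, -9.25, -14.72, -20.19, -25.66]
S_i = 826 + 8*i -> [826, 834, 842, 850, 858]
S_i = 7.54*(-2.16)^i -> [7.54, -16.29, 35.18, -75.99, 164.13]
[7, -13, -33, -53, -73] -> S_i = 7 + -20*i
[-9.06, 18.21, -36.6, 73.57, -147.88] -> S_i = -9.06*(-2.01)^i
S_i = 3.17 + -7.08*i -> [3.17, -3.91, -10.99, -18.07, -25.15]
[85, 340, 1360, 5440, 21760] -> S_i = 85*4^i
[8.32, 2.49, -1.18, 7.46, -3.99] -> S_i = Random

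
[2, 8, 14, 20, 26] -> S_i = 2 + 6*i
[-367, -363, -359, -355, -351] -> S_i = -367 + 4*i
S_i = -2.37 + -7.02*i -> [-2.37, -9.39, -16.41, -23.43, -30.45]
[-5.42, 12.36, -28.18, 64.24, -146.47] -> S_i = -5.42*(-2.28)^i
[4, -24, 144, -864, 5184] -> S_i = 4*-6^i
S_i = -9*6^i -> [-9, -54, -324, -1944, -11664]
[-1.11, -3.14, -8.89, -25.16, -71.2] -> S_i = -1.11*2.83^i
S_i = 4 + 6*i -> [4, 10, 16, 22, 28]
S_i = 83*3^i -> [83, 249, 747, 2241, 6723]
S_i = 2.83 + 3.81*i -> [2.83, 6.64, 10.45, 14.26, 18.07]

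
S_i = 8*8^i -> [8, 64, 512, 4096, 32768]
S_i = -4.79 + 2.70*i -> [-4.79, -2.09, 0.61, 3.31, 6.01]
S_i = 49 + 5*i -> [49, 54, 59, 64, 69]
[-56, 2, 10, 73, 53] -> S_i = Random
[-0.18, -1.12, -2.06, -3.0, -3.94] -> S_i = -0.18 + -0.94*i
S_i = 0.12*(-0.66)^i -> [0.12, -0.08, 0.05, -0.03, 0.02]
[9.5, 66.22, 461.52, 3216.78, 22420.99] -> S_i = 9.50*6.97^i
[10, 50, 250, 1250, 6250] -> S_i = 10*5^i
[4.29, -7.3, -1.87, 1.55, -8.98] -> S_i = Random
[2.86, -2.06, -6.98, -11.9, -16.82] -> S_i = 2.86 + -4.92*i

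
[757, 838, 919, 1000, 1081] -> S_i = 757 + 81*i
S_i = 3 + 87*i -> [3, 90, 177, 264, 351]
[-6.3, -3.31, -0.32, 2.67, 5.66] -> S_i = -6.30 + 2.99*i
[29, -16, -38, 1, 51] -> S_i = Random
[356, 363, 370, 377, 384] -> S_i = 356 + 7*i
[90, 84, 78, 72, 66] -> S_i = 90 + -6*i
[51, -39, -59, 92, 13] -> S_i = Random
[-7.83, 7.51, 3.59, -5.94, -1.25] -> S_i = Random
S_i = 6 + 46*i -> [6, 52, 98, 144, 190]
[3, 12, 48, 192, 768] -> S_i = 3*4^i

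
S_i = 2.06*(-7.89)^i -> [2.06, -16.25, 128.24, -1011.81, 7983.17]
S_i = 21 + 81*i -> [21, 102, 183, 264, 345]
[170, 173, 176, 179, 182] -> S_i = 170 + 3*i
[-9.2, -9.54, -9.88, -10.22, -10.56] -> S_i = -9.20 + -0.34*i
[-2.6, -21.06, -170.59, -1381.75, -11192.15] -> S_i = -2.60*8.10^i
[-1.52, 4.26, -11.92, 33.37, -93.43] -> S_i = -1.52*(-2.80)^i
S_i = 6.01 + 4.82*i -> [6.01, 10.83, 15.65, 20.47, 25.29]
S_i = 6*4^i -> [6, 24, 96, 384, 1536]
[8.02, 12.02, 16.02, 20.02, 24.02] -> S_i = 8.02 + 4.00*i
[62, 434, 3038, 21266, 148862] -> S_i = 62*7^i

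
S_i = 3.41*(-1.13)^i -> [3.41, -3.85, 4.35, -4.92, 5.56]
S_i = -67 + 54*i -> [-67, -13, 41, 95, 149]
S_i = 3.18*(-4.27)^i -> [3.18, -13.58, 57.98, -247.58, 1057.15]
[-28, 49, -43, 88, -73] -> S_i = Random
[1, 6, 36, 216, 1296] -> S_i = 1*6^i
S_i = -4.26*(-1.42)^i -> [-4.26, 6.05, -8.59, 12.2, -17.32]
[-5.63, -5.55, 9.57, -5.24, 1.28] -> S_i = Random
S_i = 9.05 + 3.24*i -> [9.05, 12.29, 15.53, 18.77, 22.01]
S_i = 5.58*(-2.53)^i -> [5.58, -14.12, 35.72, -90.36, 228.62]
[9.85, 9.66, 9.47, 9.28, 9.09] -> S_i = 9.85 + -0.19*i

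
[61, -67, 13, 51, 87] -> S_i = Random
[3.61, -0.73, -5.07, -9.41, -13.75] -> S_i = 3.61 + -4.34*i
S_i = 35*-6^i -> [35, -210, 1260, -7560, 45360]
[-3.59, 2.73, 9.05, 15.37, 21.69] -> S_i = -3.59 + 6.32*i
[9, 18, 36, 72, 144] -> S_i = 9*2^i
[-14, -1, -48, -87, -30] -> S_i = Random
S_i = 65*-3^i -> [65, -195, 585, -1755, 5265]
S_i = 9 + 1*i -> [9, 10, 11, 12, 13]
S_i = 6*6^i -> [6, 36, 216, 1296, 7776]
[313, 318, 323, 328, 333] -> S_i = 313 + 5*i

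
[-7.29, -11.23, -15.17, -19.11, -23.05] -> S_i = -7.29 + -3.94*i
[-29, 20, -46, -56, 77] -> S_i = Random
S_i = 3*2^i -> [3, 6, 12, 24, 48]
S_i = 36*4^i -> [36, 144, 576, 2304, 9216]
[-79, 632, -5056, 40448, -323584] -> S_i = -79*-8^i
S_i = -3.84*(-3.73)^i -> [-3.84, 14.32, -53.43, 199.28, -743.3]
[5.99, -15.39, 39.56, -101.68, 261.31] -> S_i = 5.99*(-2.57)^i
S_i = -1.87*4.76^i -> [-1.87, -8.9, -42.37, -201.68, -960.0]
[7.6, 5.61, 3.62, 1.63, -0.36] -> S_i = 7.60 + -1.99*i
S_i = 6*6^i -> [6, 36, 216, 1296, 7776]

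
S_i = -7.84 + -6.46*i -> [-7.84, -14.3, -20.76, -27.22, -33.68]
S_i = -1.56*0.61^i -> [-1.56, -0.95, -0.58, -0.35, -0.22]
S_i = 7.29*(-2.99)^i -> [7.29, -21.8, 65.17, -194.87, 582.66]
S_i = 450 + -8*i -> [450, 442, 434, 426, 418]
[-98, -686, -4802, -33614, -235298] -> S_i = -98*7^i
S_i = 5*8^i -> [5, 40, 320, 2560, 20480]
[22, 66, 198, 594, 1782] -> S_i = 22*3^i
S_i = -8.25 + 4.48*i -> [-8.25, -3.77, 0.71, 5.19, 9.67]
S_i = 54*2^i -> [54, 108, 216, 432, 864]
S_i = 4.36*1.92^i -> [4.36, 8.37, 16.07, 30.86, 59.25]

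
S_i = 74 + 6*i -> [74, 80, 86, 92, 98]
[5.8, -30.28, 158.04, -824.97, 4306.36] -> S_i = 5.80*(-5.22)^i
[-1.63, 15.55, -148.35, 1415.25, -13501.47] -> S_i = -1.63*(-9.54)^i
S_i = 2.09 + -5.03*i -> [2.09, -2.94, -7.97, -13.0, -18.03]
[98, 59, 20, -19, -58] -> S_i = 98 + -39*i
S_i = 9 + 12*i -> [9, 21, 33, 45, 57]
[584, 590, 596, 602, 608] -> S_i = 584 + 6*i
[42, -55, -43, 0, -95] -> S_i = Random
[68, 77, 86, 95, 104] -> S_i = 68 + 9*i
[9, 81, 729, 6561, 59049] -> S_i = 9*9^i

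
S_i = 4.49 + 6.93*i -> [4.49, 11.42, 18.35, 25.28, 32.21]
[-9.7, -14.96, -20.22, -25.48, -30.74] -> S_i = -9.70 + -5.26*i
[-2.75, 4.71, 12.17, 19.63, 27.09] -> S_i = -2.75 + 7.46*i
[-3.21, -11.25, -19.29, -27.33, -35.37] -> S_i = -3.21 + -8.04*i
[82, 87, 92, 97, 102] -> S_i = 82 + 5*i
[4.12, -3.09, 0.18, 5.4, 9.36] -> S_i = Random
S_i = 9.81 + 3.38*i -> [9.81, 13.19, 16.57, 19.95, 23.33]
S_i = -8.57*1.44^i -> [-8.57, -12.34, -17.77, -25.59, -36.85]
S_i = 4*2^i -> [4, 8, 16, 32, 64]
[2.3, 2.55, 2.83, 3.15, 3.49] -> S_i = 2.30*1.11^i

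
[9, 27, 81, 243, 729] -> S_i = 9*3^i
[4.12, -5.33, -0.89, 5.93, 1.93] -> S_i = Random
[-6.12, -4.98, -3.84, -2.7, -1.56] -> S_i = -6.12 + 1.14*i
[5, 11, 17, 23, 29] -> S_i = 5 + 6*i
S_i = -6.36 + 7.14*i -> [-6.36, 0.78, 7.92, 15.06, 22.2]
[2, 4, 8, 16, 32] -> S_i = 2*2^i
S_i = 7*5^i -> [7, 35, 175, 875, 4375]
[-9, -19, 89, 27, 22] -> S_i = Random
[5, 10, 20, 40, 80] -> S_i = 5*2^i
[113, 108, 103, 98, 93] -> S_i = 113 + -5*i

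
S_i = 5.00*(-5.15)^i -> [5.0, -25.75, 132.61, -682.95, 3517.22]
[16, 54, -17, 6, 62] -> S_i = Random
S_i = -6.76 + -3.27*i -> [-6.76, -10.03, -13.3, -16.57, -19.84]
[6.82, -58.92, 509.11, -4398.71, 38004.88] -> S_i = 6.82*(-8.64)^i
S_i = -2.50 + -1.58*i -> [-2.5, -4.08, -5.66, -7.24, -8.82]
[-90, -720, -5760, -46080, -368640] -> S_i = -90*8^i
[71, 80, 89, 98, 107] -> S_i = 71 + 9*i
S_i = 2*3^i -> [2, 6, 18, 54, 162]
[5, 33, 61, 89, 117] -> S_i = 5 + 28*i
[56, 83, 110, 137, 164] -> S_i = 56 + 27*i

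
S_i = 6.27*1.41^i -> [6.27, 8.84, 12.47, 17.58, 24.78]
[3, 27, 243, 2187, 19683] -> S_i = 3*9^i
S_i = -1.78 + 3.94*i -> [-1.78, 2.16, 6.1, 10.04, 13.98]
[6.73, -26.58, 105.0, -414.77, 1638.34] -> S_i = 6.73*(-3.95)^i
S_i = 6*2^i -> [6, 12, 24, 48, 96]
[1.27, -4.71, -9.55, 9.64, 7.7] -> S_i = Random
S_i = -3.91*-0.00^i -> [-3.91, 0.0, -0.0, 0.0, -0.0]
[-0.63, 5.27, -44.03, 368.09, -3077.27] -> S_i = -0.63*(-8.36)^i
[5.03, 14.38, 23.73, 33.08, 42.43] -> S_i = 5.03 + 9.35*i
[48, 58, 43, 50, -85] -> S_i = Random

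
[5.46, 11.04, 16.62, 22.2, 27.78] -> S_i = 5.46 + 5.58*i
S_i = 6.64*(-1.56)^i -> [6.64, -10.36, 16.16, -25.21, 39.32]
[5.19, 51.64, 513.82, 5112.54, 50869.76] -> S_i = 5.19*9.95^i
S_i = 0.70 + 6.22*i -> [0.7, 6.92, 13.14, 19.36, 25.58]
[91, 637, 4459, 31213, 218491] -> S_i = 91*7^i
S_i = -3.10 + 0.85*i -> [-3.1, -2.25, -1.4, -0.55, 0.3]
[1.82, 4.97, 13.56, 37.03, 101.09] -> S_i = 1.82*2.73^i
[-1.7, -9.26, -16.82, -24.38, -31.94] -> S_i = -1.70 + -7.56*i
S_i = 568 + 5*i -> [568, 573, 578, 583, 588]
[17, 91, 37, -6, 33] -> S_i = Random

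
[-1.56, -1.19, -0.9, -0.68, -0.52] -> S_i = -1.56*0.76^i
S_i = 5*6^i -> [5, 30, 180, 1080, 6480]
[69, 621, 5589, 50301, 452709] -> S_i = 69*9^i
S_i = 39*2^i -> [39, 78, 156, 312, 624]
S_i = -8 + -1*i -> [-8, -9, -10, -11, -12]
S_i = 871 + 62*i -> [871, 933, 995, 1057, 1119]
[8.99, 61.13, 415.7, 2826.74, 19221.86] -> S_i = 8.99*6.80^i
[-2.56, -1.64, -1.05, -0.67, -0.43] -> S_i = -2.56*0.64^i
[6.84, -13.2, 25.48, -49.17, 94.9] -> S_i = 6.84*(-1.93)^i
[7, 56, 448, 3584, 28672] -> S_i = 7*8^i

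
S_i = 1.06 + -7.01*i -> [1.06, -5.95, -12.96, -19.97, -26.98]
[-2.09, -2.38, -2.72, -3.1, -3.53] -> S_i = -2.09*1.14^i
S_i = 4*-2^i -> [4, -8, 16, -32, 64]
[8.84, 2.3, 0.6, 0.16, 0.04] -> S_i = 8.84*0.26^i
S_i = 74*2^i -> [74, 148, 296, 592, 1184]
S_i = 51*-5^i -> [51, -255, 1275, -6375, 31875]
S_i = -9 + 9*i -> [-9, 0, 9, 18, 27]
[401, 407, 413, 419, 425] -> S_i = 401 + 6*i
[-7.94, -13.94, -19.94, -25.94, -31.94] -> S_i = -7.94 + -6.00*i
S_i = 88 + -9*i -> [88, 79, 70, 61, 52]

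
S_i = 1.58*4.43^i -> [1.58, 7.0, 31.01, 137.36, 608.52]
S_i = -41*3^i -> [-41, -123, -369, -1107, -3321]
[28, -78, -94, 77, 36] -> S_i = Random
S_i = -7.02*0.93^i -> [-7.02, -6.53, -6.07, -5.65, -5.25]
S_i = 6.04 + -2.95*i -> [6.04, 3.09, 0.14, -2.81, -5.76]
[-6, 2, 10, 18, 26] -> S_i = -6 + 8*i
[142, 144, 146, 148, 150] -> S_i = 142 + 2*i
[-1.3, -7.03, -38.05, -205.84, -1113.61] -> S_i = -1.30*5.41^i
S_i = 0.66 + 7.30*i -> [0.66, 7.96, 15.26, 22.56, 29.86]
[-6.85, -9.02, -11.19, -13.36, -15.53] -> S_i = -6.85 + -2.17*i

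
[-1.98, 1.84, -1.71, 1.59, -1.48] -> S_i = -1.98*(-0.93)^i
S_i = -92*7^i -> [-92, -644, -4508, -31556, -220892]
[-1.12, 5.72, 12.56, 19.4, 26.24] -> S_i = -1.12 + 6.84*i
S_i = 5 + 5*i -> [5, 10, 15, 20, 25]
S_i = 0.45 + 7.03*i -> [0.45, 7.48, 14.51, 21.54, 28.57]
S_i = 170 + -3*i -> [170, 167, 164, 161, 158]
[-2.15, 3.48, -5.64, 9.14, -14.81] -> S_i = -2.15*(-1.62)^i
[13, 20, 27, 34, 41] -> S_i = 13 + 7*i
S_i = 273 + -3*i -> [273, 270, 267, 264, 261]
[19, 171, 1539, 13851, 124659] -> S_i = 19*9^i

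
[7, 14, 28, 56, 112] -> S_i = 7*2^i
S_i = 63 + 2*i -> [63, 65, 67, 69, 71]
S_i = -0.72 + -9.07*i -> [-0.72, -9.79, -18.86, -27.93, -37.0]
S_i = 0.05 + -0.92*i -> [0.05, -0.87, -1.79, -2.71, -3.63]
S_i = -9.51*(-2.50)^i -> [-9.51, 23.78, -59.44, 148.59, -371.48]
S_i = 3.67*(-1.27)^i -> [3.67, -4.66, 5.92, -7.52, 9.55]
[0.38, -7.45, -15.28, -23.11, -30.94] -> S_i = 0.38 + -7.83*i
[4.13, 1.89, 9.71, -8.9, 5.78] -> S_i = Random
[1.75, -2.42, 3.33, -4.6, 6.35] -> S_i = 1.75*(-1.38)^i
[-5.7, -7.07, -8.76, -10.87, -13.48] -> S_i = -5.70*1.24^i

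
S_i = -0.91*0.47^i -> [-0.91, -0.43, -0.2, -0.09, -0.04]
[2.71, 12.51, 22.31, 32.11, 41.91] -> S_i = 2.71 + 9.80*i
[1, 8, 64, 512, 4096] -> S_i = 1*8^i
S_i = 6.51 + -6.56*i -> [6.51, -0.05, -6.61, -13.17, -19.73]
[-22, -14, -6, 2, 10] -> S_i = -22 + 8*i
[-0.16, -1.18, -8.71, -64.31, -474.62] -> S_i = -0.16*7.38^i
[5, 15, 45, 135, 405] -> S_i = 5*3^i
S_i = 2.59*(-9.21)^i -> [2.59, -23.85, 219.69, -2023.39, 18635.38]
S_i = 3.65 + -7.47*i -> [3.65, -3.82, -11.29, -18.76, -26.23]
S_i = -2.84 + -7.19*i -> [-2.84, -10.03, -17.22, -24.41, -31.6]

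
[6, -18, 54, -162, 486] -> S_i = 6*-3^i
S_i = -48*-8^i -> [-48, 384, -3072, 24576, -196608]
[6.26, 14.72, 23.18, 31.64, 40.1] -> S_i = 6.26 + 8.46*i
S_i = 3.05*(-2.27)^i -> [3.05, -6.92, 15.72, -35.68, 80.98]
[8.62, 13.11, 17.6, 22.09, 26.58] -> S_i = 8.62 + 4.49*i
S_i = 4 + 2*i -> [4, 6, 8, 10, 12]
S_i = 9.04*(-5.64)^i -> [9.04, -50.99, 287.56, -1621.83, 9147.13]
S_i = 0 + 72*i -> [0, 72, 144, 216, 288]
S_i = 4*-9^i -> [4, -36, 324, -2916, 26244]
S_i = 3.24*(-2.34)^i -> [3.24, -7.58, 17.74, -41.51, 97.14]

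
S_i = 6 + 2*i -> [6, 8, 10, 12, 14]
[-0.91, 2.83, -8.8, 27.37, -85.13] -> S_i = -0.91*(-3.11)^i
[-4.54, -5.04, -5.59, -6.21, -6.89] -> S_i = -4.54*1.11^i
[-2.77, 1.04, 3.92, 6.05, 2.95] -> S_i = Random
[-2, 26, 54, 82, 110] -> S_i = -2 + 28*i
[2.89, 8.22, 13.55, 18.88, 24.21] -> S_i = 2.89 + 5.33*i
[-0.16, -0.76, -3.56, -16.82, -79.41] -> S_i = -0.16*4.72^i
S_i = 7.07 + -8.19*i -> [7.07, -1.12, -9.31, -17.5, -25.69]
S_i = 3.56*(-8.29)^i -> [3.56, -29.51, 244.66, -2028.21, 16813.89]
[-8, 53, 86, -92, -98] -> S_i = Random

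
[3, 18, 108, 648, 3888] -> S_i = 3*6^i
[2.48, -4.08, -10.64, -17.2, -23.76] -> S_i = 2.48 + -6.56*i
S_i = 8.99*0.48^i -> [8.99, 4.32, 2.07, 0.99, 0.48]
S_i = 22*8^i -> [22, 176, 1408, 11264, 90112]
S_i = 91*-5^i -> [91, -455, 2275, -11375, 56875]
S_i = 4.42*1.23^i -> [4.42, 5.44, 6.69, 8.23, 10.12]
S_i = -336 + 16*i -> [-336, -320, -304, -288, -272]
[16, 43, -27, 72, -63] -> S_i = Random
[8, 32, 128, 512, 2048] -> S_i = 8*4^i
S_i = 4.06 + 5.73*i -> [4.06, 9.79, 15.52, 21.25, 26.98]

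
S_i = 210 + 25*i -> [210, 235, 260, 285, 310]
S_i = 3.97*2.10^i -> [3.97, 8.34, 17.51, 36.77, 77.21]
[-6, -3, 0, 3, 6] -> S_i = -6 + 3*i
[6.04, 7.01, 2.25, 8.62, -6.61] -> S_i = Random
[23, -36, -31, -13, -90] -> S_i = Random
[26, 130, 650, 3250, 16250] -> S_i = 26*5^i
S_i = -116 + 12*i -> [-116, -104, -92, -80, -68]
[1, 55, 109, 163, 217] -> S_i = 1 + 54*i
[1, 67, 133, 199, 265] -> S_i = 1 + 66*i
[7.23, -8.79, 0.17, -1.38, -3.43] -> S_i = Random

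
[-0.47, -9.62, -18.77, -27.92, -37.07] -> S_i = -0.47 + -9.15*i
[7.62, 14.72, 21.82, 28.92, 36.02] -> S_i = 7.62 + 7.10*i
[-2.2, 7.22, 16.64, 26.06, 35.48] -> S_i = -2.20 + 9.42*i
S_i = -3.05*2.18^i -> [-3.05, -6.65, -14.49, -31.6, -68.89]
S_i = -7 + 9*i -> [-7, 2, 11, 20, 29]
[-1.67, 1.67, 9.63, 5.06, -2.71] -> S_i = Random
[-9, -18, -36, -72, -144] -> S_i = -9*2^i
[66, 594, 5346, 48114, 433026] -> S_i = 66*9^i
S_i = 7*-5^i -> [7, -35, 175, -875, 4375]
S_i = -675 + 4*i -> [-675, -671, -667, -663, -659]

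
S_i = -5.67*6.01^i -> [-5.67, -34.08, -204.8, -1230.85, -7397.43]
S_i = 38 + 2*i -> [38, 40, 42, 44, 46]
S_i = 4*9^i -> [4, 36, 324, 2916, 26244]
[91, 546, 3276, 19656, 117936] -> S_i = 91*6^i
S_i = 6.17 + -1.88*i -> [6.17, 4.29, 2.41, 0.53, -1.35]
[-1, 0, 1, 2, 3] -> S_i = -1 + 1*i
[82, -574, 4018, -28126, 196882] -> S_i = 82*-7^i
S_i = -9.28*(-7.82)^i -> [-9.28, 72.57, -567.49, 4437.81, -34703.64]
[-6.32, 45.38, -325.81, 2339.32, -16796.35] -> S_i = -6.32*(-7.18)^i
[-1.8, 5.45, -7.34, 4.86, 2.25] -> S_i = Random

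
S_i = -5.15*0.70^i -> [-5.15, -3.6, -2.52, -1.77, -1.24]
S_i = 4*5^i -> [4, 20, 100, 500, 2500]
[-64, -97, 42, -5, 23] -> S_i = Random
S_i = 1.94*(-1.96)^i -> [1.94, -3.8, 7.45, -14.61, 28.63]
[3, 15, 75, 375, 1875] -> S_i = 3*5^i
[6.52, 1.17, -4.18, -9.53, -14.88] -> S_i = 6.52 + -5.35*i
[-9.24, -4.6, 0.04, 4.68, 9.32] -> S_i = -9.24 + 4.64*i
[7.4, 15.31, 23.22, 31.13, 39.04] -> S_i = 7.40 + 7.91*i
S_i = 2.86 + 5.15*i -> [2.86, 8.01, 13.16, 18.31, 23.46]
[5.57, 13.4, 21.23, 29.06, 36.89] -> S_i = 5.57 + 7.83*i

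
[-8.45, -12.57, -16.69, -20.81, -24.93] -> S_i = -8.45 + -4.12*i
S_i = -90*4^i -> [-90, -360, -1440, -5760, -23040]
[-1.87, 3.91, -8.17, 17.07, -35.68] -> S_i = -1.87*(-2.09)^i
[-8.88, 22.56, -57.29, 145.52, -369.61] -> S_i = -8.88*(-2.54)^i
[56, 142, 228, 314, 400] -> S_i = 56 + 86*i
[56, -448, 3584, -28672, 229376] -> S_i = 56*-8^i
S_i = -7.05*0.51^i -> [-7.05, -3.6, -1.83, -0.94, -0.48]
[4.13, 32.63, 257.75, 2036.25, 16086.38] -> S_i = 4.13*7.90^i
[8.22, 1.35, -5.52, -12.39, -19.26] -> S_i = 8.22 + -6.87*i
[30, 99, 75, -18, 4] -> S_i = Random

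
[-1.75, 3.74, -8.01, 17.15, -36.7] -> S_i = -1.75*(-2.14)^i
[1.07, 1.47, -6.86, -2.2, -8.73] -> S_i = Random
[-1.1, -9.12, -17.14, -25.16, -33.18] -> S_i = -1.10 + -8.02*i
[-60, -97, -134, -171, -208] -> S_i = -60 + -37*i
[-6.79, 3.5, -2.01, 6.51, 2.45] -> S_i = Random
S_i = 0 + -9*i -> [0, -9, -18, -27, -36]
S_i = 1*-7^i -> [1, -7, 49, -343, 2401]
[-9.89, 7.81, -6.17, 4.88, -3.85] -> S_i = -9.89*(-0.79)^i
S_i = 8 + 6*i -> [8, 14, 20, 26, 32]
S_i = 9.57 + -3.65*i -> [9.57, 5.92, 2.27, -1.38, -5.03]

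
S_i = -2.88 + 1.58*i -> [-2.88, -1.3, 0.28, 1.86, 3.44]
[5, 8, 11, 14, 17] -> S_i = 5 + 3*i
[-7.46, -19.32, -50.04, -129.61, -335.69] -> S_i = -7.46*2.59^i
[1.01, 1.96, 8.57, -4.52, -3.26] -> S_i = Random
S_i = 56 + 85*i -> [56, 141, 226, 311, 396]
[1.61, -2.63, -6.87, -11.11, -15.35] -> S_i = 1.61 + -4.24*i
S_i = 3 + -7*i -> [3, -4, -11, -18, -25]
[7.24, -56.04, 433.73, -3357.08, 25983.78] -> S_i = 7.24*(-7.74)^i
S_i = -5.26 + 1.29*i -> [-5.26, -3.97, -2.68, -1.39, -0.1]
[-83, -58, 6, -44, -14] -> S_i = Random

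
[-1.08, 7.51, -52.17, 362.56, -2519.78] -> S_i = -1.08*(-6.95)^i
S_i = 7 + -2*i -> [7, 5, 3, 1, -1]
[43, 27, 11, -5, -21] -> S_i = 43 + -16*i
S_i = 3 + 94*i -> [3, 97, 191, 285, 379]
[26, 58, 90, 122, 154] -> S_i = 26 + 32*i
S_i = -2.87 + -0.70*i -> [-2.87, -3.57, -4.27, -4.97, -5.67]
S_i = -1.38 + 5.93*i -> [-1.38, 4.55, 10.48, 16.41, 22.34]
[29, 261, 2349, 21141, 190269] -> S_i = 29*9^i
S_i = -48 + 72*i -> [-48, 24, 96, 168, 240]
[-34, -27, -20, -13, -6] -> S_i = -34 + 7*i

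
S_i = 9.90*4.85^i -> [9.9, 48.02, 232.87, 1129.43, 5477.75]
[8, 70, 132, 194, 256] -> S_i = 8 + 62*i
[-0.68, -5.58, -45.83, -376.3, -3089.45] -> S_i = -0.68*8.21^i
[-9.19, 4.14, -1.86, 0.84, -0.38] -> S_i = -9.19*(-0.45)^i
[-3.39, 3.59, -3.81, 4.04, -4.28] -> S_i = -3.39*(-1.06)^i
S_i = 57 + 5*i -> [57, 62, 67, 72, 77]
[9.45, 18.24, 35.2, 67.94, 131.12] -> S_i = 9.45*1.93^i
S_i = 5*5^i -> [5, 25, 125, 625, 3125]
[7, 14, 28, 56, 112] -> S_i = 7*2^i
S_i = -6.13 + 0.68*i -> [-6.13, -5.45, -4.77, -4.09, -3.41]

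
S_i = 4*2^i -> [4, 8, 16, 32, 64]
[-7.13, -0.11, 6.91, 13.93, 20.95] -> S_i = -7.13 + 7.02*i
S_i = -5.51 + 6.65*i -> [-5.51, 1.14, 7.79, 14.44, 21.09]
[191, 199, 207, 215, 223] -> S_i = 191 + 8*i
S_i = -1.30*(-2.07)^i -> [-1.3, 2.69, -5.57, 11.53, -23.87]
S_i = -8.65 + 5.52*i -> [-8.65, -3.13, 2.39, 7.91, 13.43]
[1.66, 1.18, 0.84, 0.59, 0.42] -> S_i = 1.66*0.71^i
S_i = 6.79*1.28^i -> [6.79, 8.69, 11.12, 14.24, 18.23]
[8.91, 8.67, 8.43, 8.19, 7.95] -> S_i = 8.91 + -0.24*i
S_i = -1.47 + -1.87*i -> [-1.47, -3.34, -5.21, -7.08, -8.95]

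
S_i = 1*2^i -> [1, 2, 4, 8, 16]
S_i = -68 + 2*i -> [-68, -66, -64, -62, -60]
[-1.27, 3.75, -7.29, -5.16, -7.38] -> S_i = Random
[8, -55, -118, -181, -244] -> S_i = 8 + -63*i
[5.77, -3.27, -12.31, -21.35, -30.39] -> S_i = 5.77 + -9.04*i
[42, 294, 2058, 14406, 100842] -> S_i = 42*7^i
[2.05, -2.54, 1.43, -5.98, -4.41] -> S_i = Random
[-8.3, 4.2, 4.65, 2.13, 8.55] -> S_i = Random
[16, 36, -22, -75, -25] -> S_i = Random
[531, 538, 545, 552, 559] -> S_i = 531 + 7*i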